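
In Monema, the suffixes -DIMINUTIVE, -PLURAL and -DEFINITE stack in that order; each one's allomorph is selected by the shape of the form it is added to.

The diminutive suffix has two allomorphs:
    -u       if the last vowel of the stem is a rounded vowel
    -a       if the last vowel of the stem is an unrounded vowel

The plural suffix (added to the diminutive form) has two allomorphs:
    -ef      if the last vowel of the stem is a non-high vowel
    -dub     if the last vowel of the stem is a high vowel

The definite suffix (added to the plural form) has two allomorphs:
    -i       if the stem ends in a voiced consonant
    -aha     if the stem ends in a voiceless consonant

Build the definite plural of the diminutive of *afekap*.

afekapaefaha

*afekap*: last vowel = /a/, an unrounded vowel → -a → *afekapa*.
The diminutive form *afekapa*: last vowel = /a/, a non-high vowel → -ef → *afekapaef*.
The final consonant of the plural form *afekapaef* is /f/, which is voiceless, so the definite suffix is -aha, giving *afekapaefaha*.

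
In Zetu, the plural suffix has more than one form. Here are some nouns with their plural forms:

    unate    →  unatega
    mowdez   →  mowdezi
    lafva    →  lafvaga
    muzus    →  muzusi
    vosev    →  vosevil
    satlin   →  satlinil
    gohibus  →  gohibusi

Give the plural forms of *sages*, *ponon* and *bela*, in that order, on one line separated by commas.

Looking at the final sound of each stem: -i when the stem ends in a sibilant (*mowdez*, *muzus*, *gohibus*); -il when the stem ends in a non-sibilant consonant (*vosev*, *satlin*); -ga when the stem ends in a vowel (*unate*, *lafva*).
*sages* — final sound /s/ (a sibilant) → -i → *sagesi*.
*ponon*: final sound = /n/, a non-sibilant consonant → -il → *pononil*.
The final sound of *bela* is /a/, which is a vowel, so the suffix is -ga, giving *belaga*.

sagesi, pononil, belaga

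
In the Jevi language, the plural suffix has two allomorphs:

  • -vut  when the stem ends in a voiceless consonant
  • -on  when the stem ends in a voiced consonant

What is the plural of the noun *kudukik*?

kudukikvut

*kudukik*: final consonant = /k/, voiceless → -vut → *kudukikvut*.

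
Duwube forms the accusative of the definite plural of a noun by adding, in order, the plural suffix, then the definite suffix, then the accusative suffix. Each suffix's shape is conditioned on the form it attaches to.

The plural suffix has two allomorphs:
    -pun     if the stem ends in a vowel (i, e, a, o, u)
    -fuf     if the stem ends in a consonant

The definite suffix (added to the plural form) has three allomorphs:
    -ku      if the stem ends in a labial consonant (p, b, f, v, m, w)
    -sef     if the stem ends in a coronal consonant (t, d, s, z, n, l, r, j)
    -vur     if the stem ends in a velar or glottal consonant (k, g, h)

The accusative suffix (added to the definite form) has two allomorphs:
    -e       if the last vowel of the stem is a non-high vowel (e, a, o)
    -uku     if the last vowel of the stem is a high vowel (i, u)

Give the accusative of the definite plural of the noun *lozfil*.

Since the final sound of *lozfil* is /l/ (a consonant), it takes -fuf, giving *lozfilfuf*.
The plural form *lozfilfuf*: final consonant = /f/, labial → -ku → *lozfilfufku*.
The last vowel of the definite form *lozfilfufku* is /u/, which is a high vowel, so the accusative suffix is -uku, giving *lozfilfufkuuku*.

lozfilfufkuuku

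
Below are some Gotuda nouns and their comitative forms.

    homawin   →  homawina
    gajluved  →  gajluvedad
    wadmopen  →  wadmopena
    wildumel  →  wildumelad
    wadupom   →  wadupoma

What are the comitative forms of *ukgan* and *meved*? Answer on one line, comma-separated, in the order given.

The alternation tracks the final consonant of the stem — -a when the stem ends in a nasal (*homawin*, *wadmopen*, *wadupom*); -ad when the stem ends in a non-nasal consonant (*gajluved*, *wildumel*).
Since the final consonant of *ukgan* is /n/ (a nasal), it takes -a, giving *ukgana*.
*meved* — final consonant /d/ (non-nasal) → -ad → *mevedad*.

ukgana, mevedad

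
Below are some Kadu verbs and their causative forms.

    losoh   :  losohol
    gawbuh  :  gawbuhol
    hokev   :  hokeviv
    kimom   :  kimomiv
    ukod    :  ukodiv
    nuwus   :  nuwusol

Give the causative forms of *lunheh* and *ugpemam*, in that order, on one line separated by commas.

The pattern is voicing of the final consonant: -ol when the stem ends in a voiceless consonant (*losoh*, *gawbuh*, *nuwus*); -iv when the stem ends in a voiced consonant (*hokev*, *kimom*, *ukod*).
*lunheh* — final consonant /h/ (voiceless) → -ol → *lunhehol*.
Since the final consonant of *ugpemam* is /m/ (voiced), it takes -iv, giving *ugpemamiv*.

lunhehol, ugpemamiv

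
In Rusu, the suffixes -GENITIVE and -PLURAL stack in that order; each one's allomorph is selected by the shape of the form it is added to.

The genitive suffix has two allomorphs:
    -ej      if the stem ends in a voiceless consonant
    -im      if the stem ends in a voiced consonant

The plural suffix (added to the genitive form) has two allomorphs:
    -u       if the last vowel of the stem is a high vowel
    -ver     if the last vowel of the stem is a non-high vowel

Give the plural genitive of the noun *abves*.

abvesejver

The final consonant of *abves* is /s/, which is voiceless, so the genitive suffix is -ej, giving *abvesej*.
The last vowel of the genitive form *abvesej* is /e/, which is a non-high vowel, so the plural suffix is -ver, giving *abvesejver*.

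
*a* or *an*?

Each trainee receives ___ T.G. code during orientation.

a

The indefinite article is chosen by the initial *sound* of the following word, not its spelling.
The initialism *T.G.* is read letter by letter; the first letter, T, is pronounced /tiː/, which begins with a consonant sound.
So the article is *a*: Each trainee receives a T.G. code during orientation.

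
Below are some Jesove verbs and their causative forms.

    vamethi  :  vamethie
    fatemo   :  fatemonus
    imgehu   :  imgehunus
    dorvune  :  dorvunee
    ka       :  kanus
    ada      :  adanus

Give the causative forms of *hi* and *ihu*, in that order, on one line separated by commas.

hie, ihunus

Looking at the last vowel of each stem: -e when the last vowel of the stem is a front vowel (*vamethi*, *dorvune*); -nus when the last vowel of the stem is a back vowel (*fatemo*, *imgehu*, *ka*, *ada*).
Since the last vowel of *hi* is /i/ (a front vowel), it takes -e, giving *hie*.
The last vowel of *ihu* is /u/, which is a back vowel, so the suffix is -nus, giving *ihunus*.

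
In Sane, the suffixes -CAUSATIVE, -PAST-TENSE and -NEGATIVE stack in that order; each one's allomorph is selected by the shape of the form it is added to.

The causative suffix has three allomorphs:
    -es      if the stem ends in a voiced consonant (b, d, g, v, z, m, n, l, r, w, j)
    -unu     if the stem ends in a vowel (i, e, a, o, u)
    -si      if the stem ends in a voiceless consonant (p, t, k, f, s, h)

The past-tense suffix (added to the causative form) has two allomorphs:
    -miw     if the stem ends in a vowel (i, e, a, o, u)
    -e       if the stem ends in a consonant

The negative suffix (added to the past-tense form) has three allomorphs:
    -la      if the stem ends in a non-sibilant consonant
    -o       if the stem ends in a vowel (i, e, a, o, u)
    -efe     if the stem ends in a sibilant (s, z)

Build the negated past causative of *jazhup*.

jazhupsimiwla

The final sound of *jazhup* is /p/, which is a voiceless consonant, so the causative suffix is -si, giving *jazhupsi*.
Since the final sound of the causative form *jazhupsi* is /i/ (a vowel), it takes -miw, giving *jazhupsimiw*.
The past-tense form *jazhupsimiw* — final sound /w/ (a non-sibilant consonant) → -la → *jazhupsimiwla*.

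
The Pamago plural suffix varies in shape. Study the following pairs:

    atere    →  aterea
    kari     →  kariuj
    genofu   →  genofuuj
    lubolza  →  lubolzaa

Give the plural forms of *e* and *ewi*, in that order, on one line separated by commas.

ea, ewiuj

Looking at the last vowel of each stem: -uj when the last vowel of the stem is a high vowel (*kari*, *genofu*); -a when the last vowel of the stem is a non-high vowel (*atere*, *lubolza*).
Since the last vowel of *e* is /e/ (a non-high vowel), it takes -a, giving *ea*.
*ewi*: last vowel = /i/, a high vowel → -uj → *ewiuj*.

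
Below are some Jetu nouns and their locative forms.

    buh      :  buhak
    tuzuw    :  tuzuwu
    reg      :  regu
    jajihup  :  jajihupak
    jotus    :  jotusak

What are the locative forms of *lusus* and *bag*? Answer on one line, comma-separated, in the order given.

The alternation tracks the final consonant of the stem — -ak when the stem ends in a voiceless consonant (*buh*, *jajihup*, *jotus*); -u when the stem ends in a voiced consonant (*tuzuw*, *reg*).
*lusus* — final consonant /s/ (voiceless) → -ak → *lususak*.
Since the final consonant of *bag* is /g/ (voiced), it takes -u, giving *bagu*.

lususak, bagu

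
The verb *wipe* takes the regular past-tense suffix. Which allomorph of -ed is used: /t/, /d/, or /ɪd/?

/t/

The stem *wipe* ends in a voiceless consonant other than /t/.
The -ed suffix is realized as /ɪd/ after /t, d/; as /t/ after other voiceless consonants; and as /d/ after other voiced sounds.
So -ed on *wipe* is pronounced /t/.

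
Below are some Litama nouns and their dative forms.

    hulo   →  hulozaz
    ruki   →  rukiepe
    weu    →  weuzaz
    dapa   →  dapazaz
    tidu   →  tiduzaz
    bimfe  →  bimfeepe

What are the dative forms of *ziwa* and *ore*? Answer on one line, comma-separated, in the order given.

ziwazaz, oreepe

Looking at the last vowel of each stem: -epe when the last vowel of the stem is a front vowel (*ruki*, *bimfe*); -zaz when the last vowel of the stem is a back vowel (*hulo*, *weu*, *dapa*, *tidu*).
The last vowel of *ziwa* is /a/, which is a back vowel, so the suffix is -zaz, giving *ziwazaz*.
The last vowel of *ore* is /e/, which is a front vowel, so the suffix is -epe, giving *oreepe*.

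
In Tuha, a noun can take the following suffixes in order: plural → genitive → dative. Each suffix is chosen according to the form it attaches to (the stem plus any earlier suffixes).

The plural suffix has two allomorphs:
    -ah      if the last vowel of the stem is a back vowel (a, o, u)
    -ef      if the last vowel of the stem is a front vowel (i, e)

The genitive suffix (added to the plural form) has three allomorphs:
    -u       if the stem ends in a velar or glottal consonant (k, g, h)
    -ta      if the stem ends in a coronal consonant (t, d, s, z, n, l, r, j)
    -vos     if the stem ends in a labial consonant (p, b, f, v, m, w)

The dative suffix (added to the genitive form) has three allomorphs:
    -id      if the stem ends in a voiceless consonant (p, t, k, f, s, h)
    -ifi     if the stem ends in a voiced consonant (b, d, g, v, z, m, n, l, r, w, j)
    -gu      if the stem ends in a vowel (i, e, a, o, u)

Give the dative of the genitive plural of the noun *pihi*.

Since the last vowel of *pihi* is /i/ (a front vowel), it takes -ef, giving *pihief*.
The final consonant of the plural form *pihief* is /f/, which is labial, so the genitive suffix is -vos, giving *pihiefvos*.
The final sound of the genitive form *pihiefvos* is /s/, which is a voiceless consonant, so the dative suffix is -id, giving *pihiefvosid*.

pihiefvosid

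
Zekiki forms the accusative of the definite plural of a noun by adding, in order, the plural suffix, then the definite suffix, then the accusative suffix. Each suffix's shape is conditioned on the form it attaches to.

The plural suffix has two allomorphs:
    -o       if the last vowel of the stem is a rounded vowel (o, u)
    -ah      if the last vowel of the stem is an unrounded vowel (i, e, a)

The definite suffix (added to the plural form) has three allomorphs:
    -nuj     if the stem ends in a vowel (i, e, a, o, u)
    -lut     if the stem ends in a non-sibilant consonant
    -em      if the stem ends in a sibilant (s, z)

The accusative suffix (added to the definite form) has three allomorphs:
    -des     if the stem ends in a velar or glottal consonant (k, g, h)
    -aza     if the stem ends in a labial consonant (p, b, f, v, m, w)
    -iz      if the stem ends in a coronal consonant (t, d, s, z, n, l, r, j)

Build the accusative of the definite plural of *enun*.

enunonujiz

*enun* — last vowel /u/ (a rounded vowel) → -o → *enuno*.
Since the final sound of the plural form *enuno* is /o/ (a vowel), it takes -nuj, giving *enunonuj*.
The final consonant of the definite form *enunonuj* is /j/, which is coronal, so the accusative suffix is -iz, giving *enunonujiz*.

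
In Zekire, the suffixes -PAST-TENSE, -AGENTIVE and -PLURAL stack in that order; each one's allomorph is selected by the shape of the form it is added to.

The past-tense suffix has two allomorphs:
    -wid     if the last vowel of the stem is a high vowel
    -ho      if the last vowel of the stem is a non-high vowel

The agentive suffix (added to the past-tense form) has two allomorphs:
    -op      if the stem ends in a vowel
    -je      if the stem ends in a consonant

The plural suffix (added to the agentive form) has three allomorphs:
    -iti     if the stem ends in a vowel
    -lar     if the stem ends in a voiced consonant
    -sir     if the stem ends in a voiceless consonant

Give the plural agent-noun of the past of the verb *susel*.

suselhoopsir

*susel* — last vowel /e/ (a non-high vowel) → -ho → *suselho*.
The past-tense form *suselho*: final sound = /o/, a vowel → -op → *suselhoop*.
The final sound of the agentive form *suselhoop* is /p/, which is a voiceless consonant, so the plural suffix is -sir, giving *suselhoopsir*.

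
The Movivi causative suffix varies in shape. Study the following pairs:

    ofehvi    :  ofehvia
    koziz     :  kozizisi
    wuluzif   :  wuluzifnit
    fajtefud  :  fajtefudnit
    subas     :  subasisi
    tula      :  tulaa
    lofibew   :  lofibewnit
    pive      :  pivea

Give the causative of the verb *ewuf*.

The suffix is conditioned by the final sound: -isi when the stem ends in a sibilant (*koziz*, *subas*); -nit when the stem ends in a non-sibilant consonant (*wuluzif*, *fajtefud*, *lofibew*); -a when the stem ends in a vowel (*ofehvi*, *tula*, *pive*).
The final sound of *ewuf* is /f/, which is a non-sibilant consonant, so the suffix is -nit, giving *ewufnit*.

ewufnit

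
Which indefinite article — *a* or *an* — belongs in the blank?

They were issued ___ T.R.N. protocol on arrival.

a

The indefinite article is chosen by the initial *sound* of the following word, not its spelling.
The initialism *T.R.N.* is read letter by letter; the first letter, T, is pronounced /tiː/, which begins with a consonant sound.
So the article is *a*: They were issued a T.R.N. protocol on arrival.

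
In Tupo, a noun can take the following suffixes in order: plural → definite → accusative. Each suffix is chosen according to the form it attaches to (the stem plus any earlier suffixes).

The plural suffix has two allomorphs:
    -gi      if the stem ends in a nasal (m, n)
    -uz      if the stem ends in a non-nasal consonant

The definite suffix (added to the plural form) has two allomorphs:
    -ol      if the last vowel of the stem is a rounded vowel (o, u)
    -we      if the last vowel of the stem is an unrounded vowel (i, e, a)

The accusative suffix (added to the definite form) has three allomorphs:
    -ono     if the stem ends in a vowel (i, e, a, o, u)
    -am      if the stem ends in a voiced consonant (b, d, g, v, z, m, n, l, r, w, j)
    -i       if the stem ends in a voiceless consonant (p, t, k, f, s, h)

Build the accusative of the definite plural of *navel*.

Since the final consonant of *navel* is /l/ (non-nasal), it takes -uz, giving *naveluz*.
The plural form *naveluz*: last vowel = /u/, a rounded vowel → -ol → *naveluzol*.
The definite form *naveluzol*: final sound = /l/, a voiced consonant → -am → *naveluzolam*.

naveluzolam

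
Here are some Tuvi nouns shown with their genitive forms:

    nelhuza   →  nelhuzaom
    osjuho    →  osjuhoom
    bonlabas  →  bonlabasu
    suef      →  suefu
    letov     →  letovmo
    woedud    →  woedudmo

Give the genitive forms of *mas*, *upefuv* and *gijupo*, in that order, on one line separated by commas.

masu, upefuvmo, gijupoom

The pattern is voicing of the final sound: -u when the stem ends in a voiceless consonant (*bonlabas*, *suef*); -mo when the stem ends in a voiced consonant (*letov*, *woedud*); -om when the stem ends in a vowel (*nelhuza*, *osjuho*).
Since the final sound of *mas* is /s/ (a voiceless consonant), it takes -u, giving *masu*.
*upefuv* — final sound /v/ (a voiced consonant) → -mo → *upefuvmo*.
Since the final sound of *gijupo* is /o/ (a vowel), it takes -om, giving *gijupoom*.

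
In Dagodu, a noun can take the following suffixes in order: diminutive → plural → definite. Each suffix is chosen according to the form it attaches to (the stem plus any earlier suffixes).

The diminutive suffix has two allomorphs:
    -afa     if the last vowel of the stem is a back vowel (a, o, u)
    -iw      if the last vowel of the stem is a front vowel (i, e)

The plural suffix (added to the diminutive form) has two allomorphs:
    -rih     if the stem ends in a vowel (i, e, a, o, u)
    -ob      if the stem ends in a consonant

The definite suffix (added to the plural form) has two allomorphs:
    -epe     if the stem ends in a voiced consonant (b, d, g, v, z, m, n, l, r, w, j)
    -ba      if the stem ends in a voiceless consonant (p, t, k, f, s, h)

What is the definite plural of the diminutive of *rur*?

The last vowel of *rur* is /u/, which is a back vowel, so the diminutive suffix is -afa, giving *rurafa*.
The diminutive form *rurafa*: final sound = /a/, a vowel → -rih → *rurafarih*.
The final consonant of the plural form *rurafarih* is /h/, which is voiceless, so the definite suffix is -ba, giving *rurafarihba*.

rurafarihba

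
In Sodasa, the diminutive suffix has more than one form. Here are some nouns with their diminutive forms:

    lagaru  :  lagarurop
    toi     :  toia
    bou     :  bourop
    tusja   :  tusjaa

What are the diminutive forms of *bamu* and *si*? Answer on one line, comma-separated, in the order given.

bamurop, sia

The suffix is conditioned by the last vowel: -rop when the last vowel of the stem is a rounded vowel (*lagaru*, *bou*); -a when the last vowel of the stem is an unrounded vowel (*toi*, *tusja*).
*bamu* — last vowel /u/ (a rounded vowel) → -rop → *bamurop*.
Since the last vowel of *si* is /i/ (an unrounded vowel), it takes -a, giving *sia*.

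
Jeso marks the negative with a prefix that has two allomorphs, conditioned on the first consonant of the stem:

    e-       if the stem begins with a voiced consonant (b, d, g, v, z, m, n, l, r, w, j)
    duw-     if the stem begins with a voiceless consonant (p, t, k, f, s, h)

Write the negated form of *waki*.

ewaki

Since the first consonant of *waki* is /w/ (voiced), it takes e-, giving *ewaki*.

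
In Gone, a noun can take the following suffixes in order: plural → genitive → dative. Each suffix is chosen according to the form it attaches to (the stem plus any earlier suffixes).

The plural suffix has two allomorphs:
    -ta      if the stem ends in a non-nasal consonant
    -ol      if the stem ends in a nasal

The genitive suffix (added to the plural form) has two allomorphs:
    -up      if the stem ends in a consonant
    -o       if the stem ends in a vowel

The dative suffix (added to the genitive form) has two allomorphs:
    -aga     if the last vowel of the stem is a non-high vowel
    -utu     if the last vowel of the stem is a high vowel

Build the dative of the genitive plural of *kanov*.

kanovtaoaga

Since the final consonant of *kanov* is /v/ (non-nasal), it takes -ta, giving *kanovta*.
The plural form *kanovta* — final sound /a/ (a vowel) → -o → *kanovtao*.
Since the last vowel of the genitive form *kanovtao* is /o/ (a non-high vowel), it takes -aga, giving *kanovtaoaga*.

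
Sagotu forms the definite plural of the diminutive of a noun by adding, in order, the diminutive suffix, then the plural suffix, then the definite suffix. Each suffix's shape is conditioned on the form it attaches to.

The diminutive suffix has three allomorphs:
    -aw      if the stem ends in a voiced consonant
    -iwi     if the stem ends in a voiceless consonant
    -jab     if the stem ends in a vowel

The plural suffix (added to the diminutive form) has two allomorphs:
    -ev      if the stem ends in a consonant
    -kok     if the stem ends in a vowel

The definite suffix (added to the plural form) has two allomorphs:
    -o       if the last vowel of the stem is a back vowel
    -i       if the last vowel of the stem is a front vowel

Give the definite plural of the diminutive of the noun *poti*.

*poti*: final sound = /i/, a vowel → -jab → *potijab*.
Since the final sound of the diminutive form *potijab* is /b/ (a consonant), it takes -ev, giving *potijabev*.
The plural form *potijabev* — last vowel /e/ (a front vowel) → -i → *potijabevi*.

potijabevi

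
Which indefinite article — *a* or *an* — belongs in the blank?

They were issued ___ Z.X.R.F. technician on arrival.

a

The indefinite article is chosen by the initial *sound* of the following word, not its spelling.
The initialism *Z.X.R.F.* is read letter by letter; the first letter, Z, is pronounced /ziː/, which begins with a consonant sound.
So the article is *a*: They were issued a Z.X.R.F. technician on arrival.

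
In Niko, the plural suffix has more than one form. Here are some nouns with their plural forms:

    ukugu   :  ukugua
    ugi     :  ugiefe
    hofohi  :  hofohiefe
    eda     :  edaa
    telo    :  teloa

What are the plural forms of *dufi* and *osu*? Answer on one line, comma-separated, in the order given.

dufiefe, osua

The pattern is front/back vowel harmony: -efe when the last vowel of the stem is a front vowel (*ugi*, *hofohi*); -a when the last vowel of the stem is a back vowel (*ukugu*, *eda*, *telo*).
*dufi*: last vowel = /i/, a front vowel → -efe → *dufiefe*.
*osu* — last vowel /u/ (a back vowel) → -a → *osua*.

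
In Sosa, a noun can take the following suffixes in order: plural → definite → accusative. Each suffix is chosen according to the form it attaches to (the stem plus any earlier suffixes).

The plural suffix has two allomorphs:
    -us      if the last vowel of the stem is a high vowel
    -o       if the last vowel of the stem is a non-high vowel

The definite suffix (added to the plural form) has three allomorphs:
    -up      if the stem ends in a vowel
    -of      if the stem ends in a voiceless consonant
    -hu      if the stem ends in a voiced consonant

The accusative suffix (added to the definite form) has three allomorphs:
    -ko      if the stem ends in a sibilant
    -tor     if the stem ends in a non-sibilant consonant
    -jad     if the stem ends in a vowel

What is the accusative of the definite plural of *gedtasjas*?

*gedtasjas* — last vowel /a/ (a non-high vowel) → -o → *gedtasjaso*.
Since the final sound of the plural form *gedtasjaso* is /o/ (a vowel), it takes -up, giving *gedtasjasoup*.
Since the final sound of the definite form *gedtasjasoup* is /p/ (a non-sibilant consonant), it takes -tor, giving *gedtasjasouptor*.

gedtasjasouptor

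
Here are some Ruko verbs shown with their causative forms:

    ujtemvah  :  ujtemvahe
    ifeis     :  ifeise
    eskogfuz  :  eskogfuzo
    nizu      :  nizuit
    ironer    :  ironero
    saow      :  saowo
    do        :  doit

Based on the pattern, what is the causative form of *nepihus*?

nepihuse

The alternation tracks the final sound of the stem — -e when the stem ends in a voiceless consonant (*ujtemvah*, *ifeis*); -o when the stem ends in a voiced consonant (*eskogfuz*, *ironer*, *saow*); -it when the stem ends in a vowel (*nizu*, *do*).
Since the final sound of *nepihus* is /s/ (a voiceless consonant), it takes -e, giving *nepihuse*.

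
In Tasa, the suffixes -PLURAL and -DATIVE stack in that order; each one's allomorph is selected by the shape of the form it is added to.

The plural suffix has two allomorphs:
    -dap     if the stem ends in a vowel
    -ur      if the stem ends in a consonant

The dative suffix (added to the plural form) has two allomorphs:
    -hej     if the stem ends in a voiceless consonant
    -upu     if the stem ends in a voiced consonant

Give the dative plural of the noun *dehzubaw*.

dehzubawurupu

*dehzubaw*: final sound = /w/, a consonant → -ur → *dehzubawur*.
The plural form *dehzubawur* — final consonant /r/ (voiced) → -upu → *dehzubawurupu*.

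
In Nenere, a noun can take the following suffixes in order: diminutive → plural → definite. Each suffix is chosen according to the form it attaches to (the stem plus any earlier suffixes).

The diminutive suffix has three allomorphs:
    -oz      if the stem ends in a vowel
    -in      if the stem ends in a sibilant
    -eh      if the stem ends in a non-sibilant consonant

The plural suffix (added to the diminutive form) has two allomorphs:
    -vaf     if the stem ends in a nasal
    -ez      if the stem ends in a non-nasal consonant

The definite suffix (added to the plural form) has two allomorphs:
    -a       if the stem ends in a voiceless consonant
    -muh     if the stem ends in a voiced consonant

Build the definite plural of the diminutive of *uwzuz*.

Since the final sound of *uwzuz* is /z/ (a sibilant), it takes -in, giving *uwzuzin*.
The diminutive form *uwzuzin* — final consonant /n/ (a nasal) → -vaf → *uwzuzinvaf*.
Since the final consonant of the plural form *uwzuzinvaf* is /f/ (voiceless), it takes -a, giving *uwzuzinvafa*.

uwzuzinvafa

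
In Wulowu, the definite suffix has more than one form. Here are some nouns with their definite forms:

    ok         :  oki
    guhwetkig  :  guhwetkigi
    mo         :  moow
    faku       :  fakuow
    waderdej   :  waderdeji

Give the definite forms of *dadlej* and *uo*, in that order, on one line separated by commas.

The suffix is conditioned by the final sound: -i when the stem ends in a consonant (*ok*, *guhwetkig*, *waderdej*); -ow when the stem ends in a vowel (*mo*, *faku*).
*dadlej*: final sound = /j/, a consonant → -i → *dadleji*.
The final sound of *uo* is /o/, which is a vowel, so the suffix is -ow, giving *uoow*.

dadleji, uoow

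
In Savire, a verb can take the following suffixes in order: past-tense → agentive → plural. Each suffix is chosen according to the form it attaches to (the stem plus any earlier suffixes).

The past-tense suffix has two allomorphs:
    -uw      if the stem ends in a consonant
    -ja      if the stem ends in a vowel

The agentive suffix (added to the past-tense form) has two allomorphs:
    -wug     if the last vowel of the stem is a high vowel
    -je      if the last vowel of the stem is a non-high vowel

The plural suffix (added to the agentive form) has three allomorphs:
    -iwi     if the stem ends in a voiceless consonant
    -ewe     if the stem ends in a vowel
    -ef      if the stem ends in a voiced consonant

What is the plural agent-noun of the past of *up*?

*up* — final sound /p/ (a consonant) → -uw → *upuw*.
The past-tense form *upuw* — last vowel /u/ (a high vowel) → -wug → *upuwwug*.
The agentive form *upuwwug* — final sound /g/ (a voiced consonant) → -ef → *upuwwugef*.

upuwwugef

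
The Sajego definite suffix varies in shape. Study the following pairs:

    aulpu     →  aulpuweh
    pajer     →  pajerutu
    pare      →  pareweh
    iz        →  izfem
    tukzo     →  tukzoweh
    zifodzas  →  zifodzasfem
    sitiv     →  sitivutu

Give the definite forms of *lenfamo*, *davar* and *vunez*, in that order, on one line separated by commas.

lenfamoweh, davarutu, vunezfem

The alternation tracks the final sound of the stem — -fem when the stem ends in a sibilant (*iz*, *zifodzas*); -utu when the stem ends in a non-sibilant consonant (*pajer*, *sitiv*); -weh when the stem ends in a vowel (*aulpu*, *pare*, *tukzo*).
Since the final sound of *lenfamo* is /o/ (a vowel), it takes -weh, giving *lenfamoweh*.
*davar* — final sound /r/ (a non-sibilant consonant) → -utu → *davarutu*.
The final sound of *vunez* is /z/, which is a sibilant, so the suffix is -fem, giving *vunezfem*.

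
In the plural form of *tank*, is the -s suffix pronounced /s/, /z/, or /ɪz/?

The stem *tank* ends in a voiceless non-sibilant consonant.
The plural suffix surfaces as /ɪz/ after sibilants, /s/ after other voiceless consonants, and /z/ after other voiced sounds.
So the plural -s on *tank* is pronounced /s/.

/s/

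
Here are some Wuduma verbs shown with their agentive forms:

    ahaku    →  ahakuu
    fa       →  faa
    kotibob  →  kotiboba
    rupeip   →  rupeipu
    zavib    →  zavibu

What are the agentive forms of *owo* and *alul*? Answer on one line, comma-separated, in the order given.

owoa, alulu

The pattern is height harmony: -u when the last vowel of the stem is a high vowel (*ahaku*, *rupeip*, *zavib*); -a when the last vowel of the stem is a non-high vowel (*fa*, *kotibob*).
Since the last vowel of *owo* is /o/ (a non-high vowel), it takes -a, giving *owoa*.
Since the last vowel of *alul* is /u/ (a high vowel), it takes -u, giving *alulu*.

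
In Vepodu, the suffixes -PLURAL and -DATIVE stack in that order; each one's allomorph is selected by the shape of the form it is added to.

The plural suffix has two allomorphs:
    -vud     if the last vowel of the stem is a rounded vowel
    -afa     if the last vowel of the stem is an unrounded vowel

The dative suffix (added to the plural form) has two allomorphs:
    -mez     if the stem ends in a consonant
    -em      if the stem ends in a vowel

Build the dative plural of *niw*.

niwafaem

The last vowel of *niw* is /i/, which is an unrounded vowel, so the plural suffix is -afa, giving *niwafa*.
Since the final sound of the plural form *niwafa* is /a/ (a vowel), it takes -em, giving *niwafaem*.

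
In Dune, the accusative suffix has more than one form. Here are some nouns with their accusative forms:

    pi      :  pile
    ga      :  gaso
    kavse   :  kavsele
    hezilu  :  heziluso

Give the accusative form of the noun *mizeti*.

The suffix is conditioned by the last vowel: -le when the last vowel of the stem is a front vowel (*pi*, *kavse*); -so when the last vowel of the stem is a back vowel (*ga*, *hezilu*).
Since the last vowel of *mizeti* is /i/ (a front vowel), it takes -le, giving *mizetile*.

mizetile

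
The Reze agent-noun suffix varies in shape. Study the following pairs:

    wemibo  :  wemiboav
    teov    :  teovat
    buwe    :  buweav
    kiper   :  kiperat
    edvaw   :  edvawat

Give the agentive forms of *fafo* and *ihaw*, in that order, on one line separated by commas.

fafoav, ihawat

The alternation tracks the final sound of the stem — -at when the stem ends in a consonant (*teov*, *kiper*, *edvaw*); -av when the stem ends in a vowel (*wemibo*, *buwe*).
Since the final sound of *fafo* is /o/ (a vowel), it takes -av, giving *fafoav*.
*ihaw* — final sound /w/ (a consonant) → -at → *ihawat*.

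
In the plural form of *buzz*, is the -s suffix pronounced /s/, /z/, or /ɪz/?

/ɪz/

The stem *buzz* ends in a sibilant (/s, z, ʃ, ʒ, tʃ, dʒ/).
The plural suffix surfaces as /ɪz/ after sibilants, /s/ after other voiceless consonants, and /z/ after other voiced sounds.
So the plural -s on *buzz* is pronounced /ɪz/.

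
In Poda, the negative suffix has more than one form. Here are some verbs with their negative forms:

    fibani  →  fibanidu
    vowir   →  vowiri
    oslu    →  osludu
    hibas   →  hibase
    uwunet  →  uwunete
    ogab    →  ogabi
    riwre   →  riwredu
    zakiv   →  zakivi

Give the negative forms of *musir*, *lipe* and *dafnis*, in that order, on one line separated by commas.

Looking at the final sound of each stem: -e when the stem ends in a voiceless consonant (*hibas*, *uwunet*); -i when the stem ends in a voiced consonant (*vowir*, *ogab*, *zakiv*); -du when the stem ends in a vowel (*fibani*, *oslu*, *riwre*).
Since the final sound of *musir* is /r/ (a voiced consonant), it takes -i, giving *musiri*.
The final sound of *lipe* is /e/, which is a vowel, so the suffix is -du, giving *lipedu*.
Since the final sound of *dafnis* is /s/ (a voiceless consonant), it takes -e, giving *dafnise*.

musiri, lipedu, dafnise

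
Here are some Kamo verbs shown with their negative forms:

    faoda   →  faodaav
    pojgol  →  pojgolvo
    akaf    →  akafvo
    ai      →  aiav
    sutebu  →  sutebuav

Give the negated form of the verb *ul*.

ulvo

Looking at the final sound of each stem: -vo when the stem ends in a consonant (*pojgol*, *akaf*); -av when the stem ends in a vowel (*faoda*, *ai*, *sutebu*).
The final sound of *ul* is /l/, which is a consonant, so the suffix is -vo, giving *ulvo*.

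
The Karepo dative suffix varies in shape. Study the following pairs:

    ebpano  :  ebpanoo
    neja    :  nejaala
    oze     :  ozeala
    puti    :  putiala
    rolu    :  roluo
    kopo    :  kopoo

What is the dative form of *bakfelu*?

The alternation tracks the last vowel of the stem — -o when the last vowel of the stem is a rounded vowel (*ebpano*, *rolu*, *kopo*); -ala when the last vowel of the stem is an unrounded vowel (*neja*, *oze*, *puti*).
Since the last vowel of *bakfelu* is /u/ (a rounded vowel), it takes -o, giving *bakfeluo*.

bakfeluo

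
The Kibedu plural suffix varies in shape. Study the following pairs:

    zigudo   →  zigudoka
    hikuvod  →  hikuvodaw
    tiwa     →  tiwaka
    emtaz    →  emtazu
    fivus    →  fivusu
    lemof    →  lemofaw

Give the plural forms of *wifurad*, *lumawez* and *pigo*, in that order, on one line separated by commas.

Looking at the final sound of each stem: -u when the stem ends in a sibilant (*emtaz*, *fivus*); -aw when the stem ends in a non-sibilant consonant (*hikuvod*, *lemof*); -ka when the stem ends in a vowel (*zigudo*, *tiwa*).
The final sound of *wifurad* is /d/, which is a non-sibilant consonant, so the suffix is -aw, giving *wifuradaw*.
Since the final sound of *lumawez* is /z/ (a sibilant), it takes -u, giving *lumawezu*.
*pigo* — final sound /o/ (a vowel) → -ka → *pigoka*.

wifuradaw, lumawezu, pigoka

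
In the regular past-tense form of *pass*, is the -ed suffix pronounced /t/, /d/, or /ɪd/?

/t/

The stem *pass* ends in a voiceless consonant other than /t/.
The -ed suffix is realized as /ɪd/ after /t, d/; as /t/ after other voiceless consonants; and as /d/ after other voiced sounds.
So -ed on *pass* is pronounced /t/.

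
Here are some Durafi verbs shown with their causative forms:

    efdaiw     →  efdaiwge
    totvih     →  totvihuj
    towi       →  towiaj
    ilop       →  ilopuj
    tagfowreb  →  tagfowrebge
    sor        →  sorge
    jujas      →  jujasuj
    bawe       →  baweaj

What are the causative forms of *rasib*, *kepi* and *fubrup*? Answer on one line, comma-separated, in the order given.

The pattern is voicing of the final sound: -uj when the stem ends in a voiceless consonant (*totvih*, *ilop*, *jujas*); -ge when the stem ends in a voiced consonant (*efdaiw*, *tagfowreb*, *sor*); -aj when the stem ends in a vowel (*towi*, *bawe*).
The final sound of *rasib* is /b/, which is a voiced consonant, so the suffix is -ge, giving *rasibge*.
*kepi*: final sound = /i/, a vowel → -aj → *kepiaj*.
The final sound of *fubrup* is /p/, which is a voiceless consonant, so the suffix is -uj, giving *fubrupuj*.

rasibge, kepiaj, fubrupuj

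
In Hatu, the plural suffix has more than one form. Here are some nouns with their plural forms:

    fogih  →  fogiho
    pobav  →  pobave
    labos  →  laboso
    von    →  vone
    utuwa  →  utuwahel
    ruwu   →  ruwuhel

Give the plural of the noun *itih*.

itiho

The suffix is conditioned by the final sound: -o when the stem ends in a voiceless consonant (*fogih*, *labos*); -e when the stem ends in a voiced consonant (*pobav*, *von*); -hel when the stem ends in a vowel (*utuwa*, *ruwu*).
*itih*: final sound = /h/, a voiceless consonant → -o → *itiho*.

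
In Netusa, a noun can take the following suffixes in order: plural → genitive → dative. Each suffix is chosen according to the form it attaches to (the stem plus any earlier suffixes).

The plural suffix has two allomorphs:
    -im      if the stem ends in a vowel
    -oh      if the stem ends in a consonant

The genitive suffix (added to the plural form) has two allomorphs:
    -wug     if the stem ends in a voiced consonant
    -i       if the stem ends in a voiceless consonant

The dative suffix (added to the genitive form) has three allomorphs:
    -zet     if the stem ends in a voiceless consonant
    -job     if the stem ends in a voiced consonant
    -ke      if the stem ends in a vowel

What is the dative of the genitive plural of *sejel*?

sejelohike

*sejel* — final sound /l/ (a consonant) → -oh → *sejeloh*.
The final consonant of the plural form *sejeloh* is /h/, which is voiceless, so the genitive suffix is -i, giving *sejelohi*.
Since the final sound of the genitive form *sejelohi* is /i/ (a vowel), it takes -ke, giving *sejelohike*.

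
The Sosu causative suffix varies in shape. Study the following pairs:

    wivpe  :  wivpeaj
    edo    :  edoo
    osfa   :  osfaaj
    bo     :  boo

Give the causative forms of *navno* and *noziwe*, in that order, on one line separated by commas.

Looking at the last vowel of each stem: -o when the last vowel of the stem is a rounded vowel (*edo*, *bo*); -aj when the last vowel of the stem is an unrounded vowel (*wivpe*, *osfa*).
*navno* — last vowel /o/ (a rounded vowel) → -o → *navnoo*.
The last vowel of *noziwe* is /e/, which is an unrounded vowel, so the suffix is -aj, giving *noziweaj*.

navnoo, noziweaj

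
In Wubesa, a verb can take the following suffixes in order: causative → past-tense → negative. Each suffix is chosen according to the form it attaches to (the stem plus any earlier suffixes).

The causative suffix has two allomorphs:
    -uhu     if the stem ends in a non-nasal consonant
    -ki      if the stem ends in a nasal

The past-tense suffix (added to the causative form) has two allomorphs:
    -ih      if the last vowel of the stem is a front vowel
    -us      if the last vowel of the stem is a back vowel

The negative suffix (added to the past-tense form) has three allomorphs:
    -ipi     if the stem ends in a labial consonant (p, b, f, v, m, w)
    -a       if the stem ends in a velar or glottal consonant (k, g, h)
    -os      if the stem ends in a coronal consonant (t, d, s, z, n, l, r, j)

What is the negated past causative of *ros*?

*ros* — final consonant /s/ (non-nasal) → -uhu → *rosuhu*.
The causative form *rosuhu* — last vowel /u/ (a back vowel) → -us → *rosuhuus*.
The final consonant of the past-tense form *rosuhuus* is /s/, which is coronal, so the negative suffix is -os, giving *rosuhuusos*.

rosuhuusos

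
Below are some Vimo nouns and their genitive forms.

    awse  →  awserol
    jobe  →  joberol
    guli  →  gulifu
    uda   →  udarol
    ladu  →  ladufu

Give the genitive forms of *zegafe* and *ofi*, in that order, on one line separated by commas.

zegaferol, ofifu

The suffix is conditioned by the last vowel: -fu when the last vowel of the stem is a high vowel (*guli*, *ladu*); -rol when the last vowel of the stem is a non-high vowel (*awse*, *jobe*, *uda*).
*zegafe* — last vowel /e/ (a non-high vowel) → -rol → *zegaferol*.
Since the last vowel of *ofi* is /i/ (a high vowel), it takes -fu, giving *ofifu*.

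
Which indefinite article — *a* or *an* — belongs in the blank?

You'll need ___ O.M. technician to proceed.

an

The indefinite article is chosen by the initial *sound* of the following word, not its spelling.
The initialism *O.M.* is read letter by letter; the first letter, O, is pronounced /oʊ/, which begins with a vowel sound.
So the article is *an*: You'll need an O.M. technician to proceed.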